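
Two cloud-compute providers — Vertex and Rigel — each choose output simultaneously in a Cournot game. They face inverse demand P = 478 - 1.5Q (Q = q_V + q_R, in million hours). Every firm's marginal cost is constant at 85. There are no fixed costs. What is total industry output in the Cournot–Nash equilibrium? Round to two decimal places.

Each firm earns π_i = (478 - 1.5Q)q_i - 85q_i.
First-order condition (treating rivals' output as given): 393 - 3q_i - (3/2)q_j = 0.
By symmetry each firm produces the same amount; substituting q_j = q_i yields q_i = 393/(9/2) = 262/3.
Total output Q = 262/3 + 262/3 = 524/3.

174.67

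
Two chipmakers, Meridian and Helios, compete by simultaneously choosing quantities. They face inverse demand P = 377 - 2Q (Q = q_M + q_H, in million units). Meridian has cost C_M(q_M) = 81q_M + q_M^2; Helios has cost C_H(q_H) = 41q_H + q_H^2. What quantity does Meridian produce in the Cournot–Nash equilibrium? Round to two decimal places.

34.50

Meridian's profit: π_M = (377 - 2Q)q_M - (81q_M + q_M²). Setting ∂π_M/∂q_M = 0: 296 - 6q_M - 2(q_H) = 0.
Helios's first-order condition: 336 - 6q_H - 2(q_M) = 0.
Rearranging gives the reaction functions q_M = (296 - 2q_H)/6 and q_H = (336 - 2q_M)/6.
Solving the pair: q_M = 69/2, q_H = 89/2.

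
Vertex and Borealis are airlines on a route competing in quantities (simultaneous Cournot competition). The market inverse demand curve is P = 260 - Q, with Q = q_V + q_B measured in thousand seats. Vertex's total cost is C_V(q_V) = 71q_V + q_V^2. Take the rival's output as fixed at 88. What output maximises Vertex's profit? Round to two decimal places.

With the rival's output fixed at 88, Vertex's profit is π_V = (260 - 88 - q_V)q_V - (71q_V + q_V²) = (172 - q_V)q_V - (71q_V + q_V²).
∂π_V/∂q_V = 101 - 4q_V = 0, so q_V = 101/4.

25.25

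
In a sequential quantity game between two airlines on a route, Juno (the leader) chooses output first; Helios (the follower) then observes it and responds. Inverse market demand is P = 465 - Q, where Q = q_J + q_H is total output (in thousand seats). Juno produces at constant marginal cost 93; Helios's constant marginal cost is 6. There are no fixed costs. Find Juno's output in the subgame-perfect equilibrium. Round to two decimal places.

The follower Helios best-responds to any q_J: π_H = (465 - Q)q_H - 6q_H.
Setting the follower's marginal profit to zero, 459 - q_J - 2q_H = 0, i.e. q_H = (459 - q_J)/2.
The leader anticipates this reaction. Substituting into P = 465 - Q gives P = 471/2 - (1/2)q_J, so π_J = (471/2 - (1/2)q_J)q_J - 93q_J.
Leader FOC: 285/2 - q_J = 0, so q_J = 285/2.
Then q_H = (459 - 285/2)/2 = 633/4.

142.50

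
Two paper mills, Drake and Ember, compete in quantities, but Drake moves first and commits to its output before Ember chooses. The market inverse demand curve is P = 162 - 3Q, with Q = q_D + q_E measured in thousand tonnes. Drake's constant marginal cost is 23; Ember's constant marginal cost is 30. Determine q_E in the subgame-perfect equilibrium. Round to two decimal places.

9.83

Solve by backward induction. Given q_D, the follower Ember maximises π_E = (162 - 3q_D - 3q_E)q_E - 30q_E.
Follower FOC: 132 - 3q_D - 6q_E = 0, so q_E(q_D) = (132 - 3q_D)/6.
The leader anticipates this reaction. Substituting into P = 162 - 3Q gives P = 96 - (3/2)q_D, so π_D = (96 - (3/2)q_D)q_D - 23q_D.
The leader's first-order condition 73 - 3q_D = 0 yields q_D = 73/3.
Then q_E = (132 - 3·(73/3))/6 = 59/6.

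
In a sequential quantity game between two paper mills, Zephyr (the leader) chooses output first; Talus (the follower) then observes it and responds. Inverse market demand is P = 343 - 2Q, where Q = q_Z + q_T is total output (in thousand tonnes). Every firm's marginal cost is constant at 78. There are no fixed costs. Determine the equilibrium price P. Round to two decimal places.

144.25

The follower Talus best-responds to any q_Z: π_T = (343 - 2Q)q_T - 78q_T.
Setting the follower's marginal profit to zero, 265 - 2q_Z - 4q_T = 0, i.e. q_T = (265 - 2q_Z)/4.
The leader anticipates this reaction. Substituting into P = 343 - 2Q gives P = 421/2 - q_Z, so π_Z = (421/2 - q_Z)q_Z - 78q_Z.
The leader's first-order condition 265/2 - 2q_Z = 0 yields q_Z = 265/4.
Then q_T = (265 - 2·(265/4))/4 = 265/8.
Total output Q = 795/8, so price P = 343 - 2·(795/8) = 577/4.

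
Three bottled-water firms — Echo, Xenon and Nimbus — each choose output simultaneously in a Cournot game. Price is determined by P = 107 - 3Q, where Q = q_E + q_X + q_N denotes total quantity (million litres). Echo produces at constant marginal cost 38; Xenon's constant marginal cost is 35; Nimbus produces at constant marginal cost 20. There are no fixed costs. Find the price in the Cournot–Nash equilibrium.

50

Echo's profit: π_E = (107 - 3Q)q_E - (38q_E). Setting ∂π_E/∂q_E = 0: 69 - 6q_E - 3(q_X + q_N) = 0.
Xenon's first-order condition: 72 - 6q_X - 3(q_E + q_N) = 0.
Nimbus's profit: π_N = (107 - 3Q)q_N - (20q_N). Setting ∂π_N/∂q_N = 0: 87 - 6q_N - 3(q_E + q_X) = 0.
Adding the 3 first-order conditions: 228 − 12Q = 0, so Q = 19.
Back-substituting: q_E = (69 − 57)/3 = 4, q_X = (72 − 57)/3 = 5, q_N = (87 − 57)/3 = 10.
Total output Q = 19, so price P = 107 - 3·19 = 50.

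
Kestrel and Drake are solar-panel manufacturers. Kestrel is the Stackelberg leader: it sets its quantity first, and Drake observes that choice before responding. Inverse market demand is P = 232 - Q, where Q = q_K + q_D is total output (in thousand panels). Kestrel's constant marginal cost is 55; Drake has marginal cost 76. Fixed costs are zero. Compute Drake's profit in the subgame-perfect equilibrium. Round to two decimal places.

812.25

Solve by backward induction. Given q_K, the follower Drake maximises π_D = (232 - q_K - q_D)q_D - 76q_D.
∂π_D/∂q_D = 156 - q_K - 2q_D = 0 gives the reaction function q_D = (156 - q_K)/2.
Kestrel substitutes q_D(q_K) into its own profit: π_K = q_K(232 - q_K - (156 - q_K)/2) - 55q_K = (154 - (1/2)q_K)q_K - 55q_K.
Leader FOC: 99 - q_K = 0, so q_K = 99.
Then q_D = (156 - 99)/2 = 57/2.
Price P = 232 - 255/2 = 209/2.
Drake's profit: (209/2 - 76)·(57/2) = 812.2500.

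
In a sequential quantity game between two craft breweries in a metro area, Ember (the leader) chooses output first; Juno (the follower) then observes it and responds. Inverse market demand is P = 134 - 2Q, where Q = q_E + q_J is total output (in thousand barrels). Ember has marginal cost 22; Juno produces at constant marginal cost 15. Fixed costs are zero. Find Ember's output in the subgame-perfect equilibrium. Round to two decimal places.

26.25

The follower Juno best-responds to any q_E: π_J = (134 - 2Q)q_J - 15q_J.
Follower FOC: 119 - 2q_E - 4q_J = 0, so q_J(q_E) = (119 - 2q_E)/4.
Ember substitutes q_J(q_E) into its own profit: π_E = q_E(134 - 2q_E - (119 - 2q_E)/2) - 22q_E = (149/2 - q_E)q_E - 22q_E.
Leader FOC: 105/2 - 2q_E = 0, so q_E = 105/4.
Then q_J = (119 - 2·(105/4))/4 = 133/8.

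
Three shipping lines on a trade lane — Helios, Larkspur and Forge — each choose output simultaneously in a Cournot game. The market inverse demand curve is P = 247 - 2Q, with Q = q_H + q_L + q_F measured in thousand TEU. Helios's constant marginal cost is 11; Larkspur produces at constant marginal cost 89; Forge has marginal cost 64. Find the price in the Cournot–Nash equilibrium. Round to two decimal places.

Helios's profit: π_H = (247 - 2Q)q_H - (11q_H). Setting ∂π_H/∂q_H = 0: 236 - 4q_H - 2(q_L + q_F) = 0.
Larkspur's first-order condition: 158 - 4q_L - 2(q_H + q_F) = 0.
Forge's first-order condition: 183 - 4q_F - 2(q_H + q_L) = 0.
Adding the 3 conditions: 577 − 4Q − 4Q = 0, i.e. Q = 577/8.
Back-substituting: q_H = (236 − 577/4)/2 = 367/8, q_L = (158 − 577/4)/2 = 55/8, q_F = (183 − 577/4)/2 = 155/8.
Total output Q = 577/8, so price P = 247 - 2·(577/8) = 411/4.

102.75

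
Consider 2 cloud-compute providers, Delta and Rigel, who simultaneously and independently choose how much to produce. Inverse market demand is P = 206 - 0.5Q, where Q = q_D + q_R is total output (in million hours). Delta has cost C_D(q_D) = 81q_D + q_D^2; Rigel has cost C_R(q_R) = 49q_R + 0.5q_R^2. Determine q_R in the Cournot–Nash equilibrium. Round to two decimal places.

Delta's profit: π_D = (206 - 0.5Q)q_D - (81q_D + q_D²). Setting ∂π_D/∂q_D = 0: 125 - 3q_D - (1/2)(q_R) = 0.
Rigel's profit: π_R = (206 - 0.5Q)q_R - (49q_R + (1/2)q_R²). Setting ∂π_R/∂q_R = 0: 157 - 2q_R - (1/2)(q_D) = 0.
So q_D = (125 - (1/2)q_R)/3 and q_R = (157 - (1/2)q_D)/2.
Solving the pair: q_D = 686/23, q_R = 1634/23.

71.04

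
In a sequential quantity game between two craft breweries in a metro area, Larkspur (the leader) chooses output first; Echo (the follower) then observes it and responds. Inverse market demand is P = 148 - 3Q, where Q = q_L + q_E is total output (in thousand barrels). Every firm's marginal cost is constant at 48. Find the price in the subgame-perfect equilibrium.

Solve by backward induction. Given q_L, the follower Echo maximises π_E = (148 - 3q_L - 3q_E)q_E - 48q_E.
∂π_E/∂q_E = 100 - 3q_L - 6q_E = 0 gives the reaction function q_E = (100 - 3q_L)/6.
The leader anticipates this reaction. Substituting into P = 148 - 3Q gives P = 98 - (3/2)q_L, so π_L = (98 - (3/2)q_L)q_L - 48q_L.
The leader's first-order condition 50 - 3q_L = 0 yields q_L = 50/3.
Then q_E = (100 - 3·(50/3))/6 = 25/3.
Total output Q = 25, so price P = 148 - 3·25 = 73.

73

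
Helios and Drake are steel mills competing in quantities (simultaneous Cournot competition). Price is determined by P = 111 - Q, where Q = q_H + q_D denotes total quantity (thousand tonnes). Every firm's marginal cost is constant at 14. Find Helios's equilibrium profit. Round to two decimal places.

Each firm earns π_i = (111 - Q)q_i - 14q_i.
Setting ∂π_i/∂q_i = 0 with rivals' quantities fixed: 97 - 2q_i - q_j = 0.
By symmetry each firm produces the same amount; substituting q_j = q_i yields q_i = 97/3.
Price P = 111 - 194/3 = 139/3.
Helios's profit: (139/3 - 14)·(97/3) = 1045.4444.

1045.44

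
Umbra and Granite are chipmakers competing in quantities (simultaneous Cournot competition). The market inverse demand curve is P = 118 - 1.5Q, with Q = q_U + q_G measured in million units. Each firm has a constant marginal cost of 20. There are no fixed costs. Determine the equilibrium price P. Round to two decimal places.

52.67

A representative firm's profit is π_i = q_i(118 - 1.5Q) - 20q_i.
First-order condition (treating rivals' output as given): 98 - 3q_i - (3/2)q_j = 0.
With identical firms every q_j equals q_i, so q_j = q_i and 98 = (9/2)q_i, giving q_i = 196/9.
Total output Q = 392/9, so price P = 118 - (3/2)·(392/9) = 158/3.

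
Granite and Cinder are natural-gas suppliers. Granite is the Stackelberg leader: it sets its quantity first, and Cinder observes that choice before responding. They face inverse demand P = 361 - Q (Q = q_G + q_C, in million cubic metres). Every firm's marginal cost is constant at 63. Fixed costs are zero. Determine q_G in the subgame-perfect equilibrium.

Solve by backward induction. Given q_G, the follower Cinder maximises π_C = (361 - q_G - q_C)q_C - 63q_C.
Follower FOC: 298 - q_G - 2q_C = 0, so q_C(q_G) = (298 - q_G)/2.
The leader anticipates this reaction. Substituting into P = 361 - Q gives P = 212 - (1/2)q_G, so π_G = (212 - (1/2)q_G)q_G - 63q_G.
Leader FOC: 149 - q_G = 0, so q_G = 149.
Then q_C = (298 - 149)/2 = 149/2.

149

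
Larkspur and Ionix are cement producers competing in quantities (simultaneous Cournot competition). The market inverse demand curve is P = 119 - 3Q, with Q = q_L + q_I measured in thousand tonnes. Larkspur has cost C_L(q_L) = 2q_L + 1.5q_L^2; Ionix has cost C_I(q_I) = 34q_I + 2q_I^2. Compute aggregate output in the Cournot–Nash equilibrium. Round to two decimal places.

16.41

Larkspur's profit: π_L = (119 - 3Q)q_L - (2q_L + (3/2)q_L²). Setting ∂π_L/∂q_L = 0: 117 - 9q_L - 3(q_I) = 0.
Ionix's first-order condition: 85 - 10q_I - 3(q_L) = 0.
Rearranging gives the reaction functions q_L = (117 - 3q_I)/9 and q_I = (85 - 3q_L)/10.
Solving the pair: q_L = 305/27, q_I = 46/9.
Total output Q = 305/27 + 46/9 = 443/27.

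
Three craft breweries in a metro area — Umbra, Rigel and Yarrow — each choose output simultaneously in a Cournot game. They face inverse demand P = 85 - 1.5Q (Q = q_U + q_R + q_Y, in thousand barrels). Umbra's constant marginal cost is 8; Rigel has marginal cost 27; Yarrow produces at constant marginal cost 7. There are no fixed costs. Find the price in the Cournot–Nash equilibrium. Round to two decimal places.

Umbra's profit: π_U = (85 - 1.5Q)q_U - (8q_U). Setting ∂π_U/∂q_U = 0: 77 - 3q_U - (3/2)(q_R + q_Y) = 0.
Rigel's profit: π_R = (85 - 1.5Q)q_R - (27q_R). Setting ∂π_R/∂q_R = 0: 58 - 3q_R - (3/2)(q_U + q_Y) = 0.
Yarrow's first-order condition: 78 - 3q_Y - (3/2)(q_U + q_R) = 0.
Adding the 3 conditions: 213 − 3Q − 3Q = 0, i.e. Q = 71/2.
Back-substituting: q_U = (77 − 213/4)/(3/2) = 95/6, q_R = (58 − 213/4)/(3/2) = 19/6, q_Y = (78 − 213/4)/(3/2) = 33/2.
Total output Q = 71/2, so price P = 85 - (3/2)·(71/2) = 127/4.

31.75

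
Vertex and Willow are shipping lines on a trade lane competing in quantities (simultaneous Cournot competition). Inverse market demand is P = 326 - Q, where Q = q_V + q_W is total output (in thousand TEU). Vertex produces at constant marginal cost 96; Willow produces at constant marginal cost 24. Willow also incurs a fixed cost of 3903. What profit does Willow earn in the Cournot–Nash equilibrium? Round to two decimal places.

11638.78

Vertex's profit: π_V = (326 - Q)q_V - (96q_V). Setting ∂π_V/∂q_V = 0: 230 - 2q_V - (q_W) = 0.
Willow's first-order condition: 302 - 2q_W - (q_V) = 0.
Best responses: q_V = (230 - q_W)/2, q_W = (302 - q_V)/2.
Substituting one into the other gives q_V = 158/3 and q_W = 374/3.
Price P = 326 - 532/3 = 446/3.
Willow's profit: (446/3 - 24)·(374/3) - 3903 = 11638.7778.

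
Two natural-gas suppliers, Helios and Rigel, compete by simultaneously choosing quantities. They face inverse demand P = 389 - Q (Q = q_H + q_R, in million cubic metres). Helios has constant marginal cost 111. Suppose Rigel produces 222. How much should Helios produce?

28

With the rival's output fixed at 222, Helios's profit is π_H = (389 - 222 - q_H)q_H - (111q_H) = (167 - q_H)q_H - (111q_H).
∂π_H/∂q_H = 56 - 2q_H = 0, so q_H = 28.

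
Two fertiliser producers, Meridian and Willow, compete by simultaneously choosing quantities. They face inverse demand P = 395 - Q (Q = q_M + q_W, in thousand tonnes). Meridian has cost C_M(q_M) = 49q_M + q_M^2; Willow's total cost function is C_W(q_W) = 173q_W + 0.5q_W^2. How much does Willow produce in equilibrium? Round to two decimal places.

49.27

Meridian's profit: π_M = (395 - Q)q_M - (49q_M + q_M²). Setting ∂π_M/∂q_M = 0: 346 - 4q_M - (q_W) = 0.
Willow's first-order condition: 222 - 3q_W - (q_M) = 0.
Best responses: q_M = (346 - q_W)/4, q_W = (222 - q_M)/3.
Solving the pair: q_M = 816/11, q_W = 542/11.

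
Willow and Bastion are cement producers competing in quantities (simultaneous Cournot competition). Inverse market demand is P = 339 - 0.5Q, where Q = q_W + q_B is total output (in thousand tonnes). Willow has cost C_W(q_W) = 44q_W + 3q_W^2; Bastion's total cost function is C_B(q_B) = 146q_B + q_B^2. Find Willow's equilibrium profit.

Willow's profit: π_W = (339 - 0.5Q)q_W - (44q_W + 3q_W²). Setting ∂π_W/∂q_W = 0: 295 - 7q_W - (1/2)(q_B) = 0.
Bastion's first-order condition: 193 - 3q_B - (1/2)(q_W) = 0.
Rearranging gives the reaction functions q_W = (295 - (1/2)q_B)/7 and q_B = (193 - (1/2)q_W)/3.
Substituting one into the other gives q_W = 38 and q_B = 58.
Price P = 339 - (1/2)·96 = 291.
Willow's profit: 291·38 - 44·38 - 3·38² = 5054.

5054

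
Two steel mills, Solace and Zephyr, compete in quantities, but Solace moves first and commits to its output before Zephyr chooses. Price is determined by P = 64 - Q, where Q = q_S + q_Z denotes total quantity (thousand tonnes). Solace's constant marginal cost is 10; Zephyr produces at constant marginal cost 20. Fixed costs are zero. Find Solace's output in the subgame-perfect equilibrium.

32

The follower Zephyr best-responds to any q_S: π_Z = (64 - Q)q_Z - 20q_Z.
Follower FOC: 44 - q_S - 2q_Z = 0, so q_Z(q_S) = (44 - q_S)/2.
The leader anticipates this reaction. Substituting into P = 64 - Q gives P = 42 - (1/2)q_S, so π_S = (42 - (1/2)q_S)q_S - 10q_S.
Leader FOC: 32 - q_S = 0, so q_S = 32.
Then q_Z = (44 - 32)/2 = 6.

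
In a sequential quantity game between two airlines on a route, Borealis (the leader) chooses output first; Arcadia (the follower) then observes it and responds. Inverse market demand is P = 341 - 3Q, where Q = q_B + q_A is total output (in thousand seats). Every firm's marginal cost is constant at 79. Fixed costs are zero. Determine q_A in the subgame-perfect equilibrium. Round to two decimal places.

21.83

Solve by backward induction. Given q_B, the follower Arcadia maximises π_A = (341 - 3q_B - 3q_A)q_A - 79q_A.
Follower FOC: 262 - 3q_B - 6q_A = 0, so q_A(q_B) = (262 - 3q_B)/6.
Borealis substitutes q_A(q_B) into its own profit: π_B = q_B(341 - 3q_B - (262 - 3q_B)/2) - 79q_B = (210 - (3/2)q_B)q_B - 79q_B.
The leader's first-order condition 131 - 3q_B = 0 yields q_B = 131/3.
Then q_A = (262 - 3·(131/3))/6 = 131/6.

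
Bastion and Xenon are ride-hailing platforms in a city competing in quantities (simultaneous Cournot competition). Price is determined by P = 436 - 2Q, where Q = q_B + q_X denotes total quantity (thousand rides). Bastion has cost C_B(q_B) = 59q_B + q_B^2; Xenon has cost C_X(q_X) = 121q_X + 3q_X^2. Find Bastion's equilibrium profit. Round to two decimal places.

9432.02

Bastion's profit: π_B = (436 - 2Q)q_B - (59q_B + q_B²). Setting ∂π_B/∂q_B = 0: 377 - 6q_B - 2(q_X) = 0.
Xenon's profit: π_X = (436 - 2Q)q_X - (121q_X + 3q_X²). Setting ∂π_X/∂q_X = 0: 315 - 10q_X - 2(q_B) = 0.
Best responses: q_B = (377 - 2q_X)/6, q_X = (315 - 2q_B)/10.
Solving the pair: q_B = 785/14, q_X = 142/7.
Price P = 436 - 2·(1069/14) = 1983/7.
Bastion's profit: (1983/7)·(785/14) - 59·(785/14) - (785/14)² = 9432.0153.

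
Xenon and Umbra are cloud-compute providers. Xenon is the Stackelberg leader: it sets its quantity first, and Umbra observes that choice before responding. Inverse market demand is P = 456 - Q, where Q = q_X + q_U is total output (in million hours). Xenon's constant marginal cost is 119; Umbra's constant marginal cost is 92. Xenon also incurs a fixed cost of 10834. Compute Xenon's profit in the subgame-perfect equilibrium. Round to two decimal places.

Solve by backward induction. Given q_X, the follower Umbra maximises π_U = (456 - q_X - q_U)q_U - 92q_U.
∂π_U/∂q_U = 364 - q_X - 2q_U = 0 gives the reaction function q_U = (364 - q_X)/2.
The leader anticipates this reaction. Substituting into P = 456 - Q gives P = 274 - (1/2)q_X, so π_X = (274 - (1/2)q_X)q_X - 119q_X.
Leader FOC: 155 - q_X = 0, so q_X = 155.
Then q_U = (364 - 155)/2 = 209/2.
Price P = 456 - 519/2 = 393/2.
Xenon's profit: (393/2 - 119)·155 - 10834 = 1178.5000.

1178.50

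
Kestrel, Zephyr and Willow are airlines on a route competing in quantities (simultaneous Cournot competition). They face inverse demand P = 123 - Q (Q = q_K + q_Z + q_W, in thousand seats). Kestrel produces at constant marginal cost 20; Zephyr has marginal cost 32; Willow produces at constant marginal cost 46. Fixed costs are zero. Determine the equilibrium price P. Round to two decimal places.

Kestrel's profit: π_K = (123 - Q)q_K - (20q_K). Setting ∂π_K/∂q_K = 0: 103 - 2q_K - (q_Z + q_W) = 0.
Zephyr's first-order condition: 91 - 2q_Z - (q_K + q_W) = 0.
Willow's profit: π_W = (123 - Q)q_W - (46q_W). Setting ∂π_W/∂q_W = 0: 77 - 2q_W - (q_K + q_Z) = 0.
Adding the 3 first-order conditions: 271 − 4Q = 0, so Q = 271/4.
Back-substituting: q_K = (103 − 271/4) = 141/4, q_Z = (91 − 271/4) = 93/4, q_W = (77 − 271/4) = 37/4.
Total output Q = 271/4, so price P = 123 - 271/4 = 221/4.

55.25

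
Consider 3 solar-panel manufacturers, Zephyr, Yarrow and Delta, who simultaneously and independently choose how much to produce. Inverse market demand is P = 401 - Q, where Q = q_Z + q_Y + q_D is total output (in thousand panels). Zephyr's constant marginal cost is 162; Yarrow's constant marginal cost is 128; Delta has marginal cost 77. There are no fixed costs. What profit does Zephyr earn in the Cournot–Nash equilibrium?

900

Zephyr's profit: π_Z = (401 - Q)q_Z - (162q_Z). Setting ∂π_Z/∂q_Z = 0: 239 - 2q_Z - (q_Y + q_D) = 0.
Yarrow's profit: π_Y = (401 - Q)q_Y - (128q_Y). Setting ∂π_Y/∂q_Y = 0: 273 - 2q_Y - (q_Z + q_D) = 0.
Delta's profit: π_D = (401 - Q)q_D - (77q_D). Setting ∂π_D/∂q_D = 0: 324 - 2q_D - (q_Z + q_Y) = 0.
Adding the 3 first-order conditions: 836 − 4Q = 0, so Q = 209.
Back-substituting: q_Z = (239 − 209) = 30, q_Y = (273 − 209) = 64, q_D = (324 − 209) = 115.
Price P = 401 - 209 = 192.
Zephyr's profit: (192 - 162)·30 = 900.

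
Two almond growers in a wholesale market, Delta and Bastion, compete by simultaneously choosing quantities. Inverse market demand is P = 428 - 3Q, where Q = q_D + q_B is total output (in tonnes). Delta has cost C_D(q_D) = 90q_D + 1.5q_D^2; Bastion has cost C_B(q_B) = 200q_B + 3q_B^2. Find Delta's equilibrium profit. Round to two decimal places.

Delta's profit: π_D = (428 - 3Q)q_D - (90q_D + (3/2)q_D²). Setting ∂π_D/∂q_D = 0: 338 - 9q_D - 3(q_B) = 0.
Bastion's profit: π_B = (428 - 3Q)q_B - (200q_B + 3q_B²). Setting ∂π_B/∂q_B = 0: 228 - 12q_B - 3(q_D) = 0.
Rearranging gives the reaction functions q_D = (338 - 3q_B)/9 and q_B = (228 - 3q_D)/12.
Solving the pair: q_D = 1124/33, q_B = 346/33.
Price P = 428 - 3·(490/11) = 294.3636.
Delta's profit: 294.3636·(1124/33) - 90·(1124/33) - (3/2)(1124/33)² = 5220.5620.

5220.56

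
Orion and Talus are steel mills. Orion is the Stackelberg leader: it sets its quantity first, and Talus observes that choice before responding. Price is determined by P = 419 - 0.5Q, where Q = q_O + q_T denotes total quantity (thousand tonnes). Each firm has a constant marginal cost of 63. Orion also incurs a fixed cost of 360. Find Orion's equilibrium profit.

Solve by backward induction. Given q_O, the follower Talus maximises π_T = (419 - (1/2)q_O - (1/2)q_T)q_T - 63q_T.
∂π_T/∂q_T = 356 - (1/2)q_O - q_T = 0 gives the reaction function q_T = (356 - (1/2)q_O).
Orion substitutes q_T(q_O) into its own profit: π_O = q_O(419 - (1/2)q_O - (356 - (1/2)q_O)/2) - 63q_O = (241 - (1/4)q_O)q_O - 63q_O.
Maximising: ∂π_O/∂q_O = 178 - (1/2)q_O = 0, giving q_O = 356.
Then q_T = (356 - (1/2)·356) = 178.
Price P = 419 - (1/2)·534 = 152.
Orion's profit: (152 - 63)·356 - 360 = 31324.

31324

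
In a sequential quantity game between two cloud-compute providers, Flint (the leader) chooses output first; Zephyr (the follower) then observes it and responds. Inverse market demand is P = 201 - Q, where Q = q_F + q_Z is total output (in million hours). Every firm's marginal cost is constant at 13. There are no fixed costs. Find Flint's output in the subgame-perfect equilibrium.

The follower Zephyr best-responds to any q_F: π_Z = (201 - Q)q_Z - 13q_Z.
∂π_Z/∂q_Z = 188 - q_F - 2q_Z = 0 gives the reaction function q_Z = (188 - q_F)/2.
The leader anticipates this reaction. Substituting into P = 201 - Q gives P = 107 - (1/2)q_F, so π_F = (107 - (1/2)q_F)q_F - 13q_F.
The leader's first-order condition 94 - q_F = 0 yields q_F = 94.
Then q_Z = (188 - 94)/2 = 47.

94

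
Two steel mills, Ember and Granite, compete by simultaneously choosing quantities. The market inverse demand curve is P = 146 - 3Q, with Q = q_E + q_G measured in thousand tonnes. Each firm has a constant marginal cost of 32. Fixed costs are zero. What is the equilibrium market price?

Each firm earns π_i = (146 - 3Q)q_i - 32q_i.
First-order condition (treating rivals' output as given): 114 - 6q_i - 3q_j = 0.
By symmetry each firm produces the same amount; substituting q_j = q_i yields q_i = 114/9 = 38/3.
Total output Q = 76/3, so price P = 146 - 3·(76/3) = 70.

70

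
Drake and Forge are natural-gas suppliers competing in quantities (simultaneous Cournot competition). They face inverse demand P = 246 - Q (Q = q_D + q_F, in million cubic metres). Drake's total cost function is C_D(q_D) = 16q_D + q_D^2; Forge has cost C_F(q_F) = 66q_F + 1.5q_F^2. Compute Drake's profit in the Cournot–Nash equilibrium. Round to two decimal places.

Drake's profit: π_D = (246 - Q)q_D - (16q_D + q_D²). Setting ∂π_D/∂q_D = 0: 230 - 4q_D - (q_F) = 0.
Forge's profit: π_F = (246 - Q)q_F - (66q_F + (3/2)q_F²). Setting ∂π_F/∂q_F = 0: 180 - 5q_F - (q_D) = 0.
Rearranging gives the reaction functions q_D = (230 - q_F)/4 and q_F = (180 - q_D)/5.
Substituting one into the other gives q_D = 970/19 and q_F = 490/19.
Price P = 246 - 1460/19 = 169.1579.
Drake's profit: 169.1579·(970/19) - 16·(970/19) - (970/19)² = 5212.7424.

5212.74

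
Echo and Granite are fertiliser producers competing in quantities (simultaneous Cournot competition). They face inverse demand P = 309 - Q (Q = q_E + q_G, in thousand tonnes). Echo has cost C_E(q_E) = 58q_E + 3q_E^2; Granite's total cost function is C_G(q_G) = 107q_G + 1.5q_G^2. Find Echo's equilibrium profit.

Echo's profit: π_E = (309 - Q)q_E - (58q_E + 3q_E²). Setting ∂π_E/∂q_E = 0: 251 - 8q_E - (q_G) = 0.
Granite's profit: π_G = (309 - Q)q_G - (107q_G + (3/2)q_G²). Setting ∂π_G/∂q_G = 0: 202 - 5q_G - (q_E) = 0.
So q_E = (251 - q_G)/8 and q_G = (202 - q_E)/5.
Substituting one into the other gives q_E = 27 and q_G = 35.
Price P = 309 - 62 = 247.
Echo's profit: 247·27 - 58·27 - 3·27² = 2916.

2916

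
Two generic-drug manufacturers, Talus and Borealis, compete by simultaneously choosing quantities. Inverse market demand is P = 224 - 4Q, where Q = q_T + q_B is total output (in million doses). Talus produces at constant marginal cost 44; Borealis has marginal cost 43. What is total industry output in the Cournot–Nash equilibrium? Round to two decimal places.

30.08

Talus's profit: π_T = (224 - 4Q)q_T - (44q_T). Setting ∂π_T/∂q_T = 0: 180 - 8q_T - 4(q_B) = 0.
Borealis's profit: π_B = (224 - 4Q)q_B - (43q_B). Setting ∂π_B/∂q_B = 0: 181 - 8q_B - 4(q_T) = 0.
So q_T = (180 - 4q_B)/8 and q_B = (181 - 4q_T)/8.
Substituting one into the other gives q_T = 179/12 and q_B = 91/6.
Total output Q = 179/12 + 91/6 = 361/12.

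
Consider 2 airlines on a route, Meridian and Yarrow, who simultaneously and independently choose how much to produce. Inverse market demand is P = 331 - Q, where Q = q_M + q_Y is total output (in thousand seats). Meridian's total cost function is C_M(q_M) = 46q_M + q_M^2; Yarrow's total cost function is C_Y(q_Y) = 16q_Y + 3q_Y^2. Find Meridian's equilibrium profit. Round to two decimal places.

Meridian's profit: π_M = (331 - Q)q_M - (46q_M + q_M²). Setting ∂π_M/∂q_M = 0: 285 - 4q_M - (q_Y) = 0.
Yarrow's profit: π_Y = (331 - Q)q_Y - (16q_Y + 3q_Y²). Setting ∂π_Y/∂q_Y = 0: 315 - 8q_Y - (q_M) = 0.
Best responses: q_M = (285 - q_Y)/4, q_Y = (315 - q_M)/8.
Solving the pair: q_M = 1965/31, q_Y = 975/31.
Price P = 331 - 94.8387 = 236.1613.
Meridian's profit: 236.1613·(1965/31) - 46·(1965/31) - (1965/31)² = 8035.8481.

8035.85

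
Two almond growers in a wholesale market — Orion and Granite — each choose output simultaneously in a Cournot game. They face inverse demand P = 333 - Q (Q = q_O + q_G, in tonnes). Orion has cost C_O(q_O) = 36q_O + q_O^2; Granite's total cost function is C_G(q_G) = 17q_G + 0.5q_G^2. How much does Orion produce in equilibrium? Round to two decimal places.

Orion's profit: π_O = (333 - Q)q_O - (36q_O + q_O²). Setting ∂π_O/∂q_O = 0: 297 - 4q_O - (q_G) = 0.
Granite's profit: π_G = (333 - Q)q_G - (17q_G + (1/2)q_G²). Setting ∂π_G/∂q_G = 0: 316 - 3q_G - (q_O) = 0.
So q_O = (297 - q_G)/4 and q_G = (316 - q_O)/3.
Substituting one into the other gives q_O = 575/11 and q_G = 967/11.

52.27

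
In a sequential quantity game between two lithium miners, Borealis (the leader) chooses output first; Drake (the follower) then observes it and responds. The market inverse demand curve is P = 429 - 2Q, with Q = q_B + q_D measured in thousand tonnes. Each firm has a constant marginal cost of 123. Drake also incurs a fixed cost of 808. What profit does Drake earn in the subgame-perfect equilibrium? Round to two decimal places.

2118.13

Solve by backward induction. Given q_B, the follower Drake maximises π_D = (429 - 2q_B - 2q_D)q_D - 123q_D.
Setting the follower's marginal profit to zero, 306 - 2q_B - 4q_D = 0, i.e. q_D = (306 - 2q_B)/4.
The leader anticipates this reaction. Substituting into P = 429 - 2Q gives P = 276 - q_B, so π_B = (276 - q_B)q_B - 123q_B.
The leader's first-order condition 153 - 2q_B = 0 yields q_B = 153/2.
Then q_D = (306 - 2·(153/2))/4 = 153/4.
Price P = 429 - 2·(459/4) = 399/2.
Drake's profit: (399/2 - 123)·(153/4) - 808 = 2118.1250.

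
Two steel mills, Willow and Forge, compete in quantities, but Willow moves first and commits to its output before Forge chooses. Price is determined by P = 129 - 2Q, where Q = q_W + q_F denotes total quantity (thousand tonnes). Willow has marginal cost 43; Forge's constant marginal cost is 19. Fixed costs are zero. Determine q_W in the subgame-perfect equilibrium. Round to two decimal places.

15.50

The follower Forge best-responds to any q_W: π_F = (129 - 2Q)q_F - 19q_F.
Follower FOC: 110 - 2q_W - 4q_F = 0, so q_F(q_W) = (110 - 2q_W)/4.
The leader anticipates this reaction. Substituting into P = 129 - 2Q gives P = 74 - q_W, so π_W = (74 - q_W)q_W - 43q_W.
Maximising: ∂π_W/∂q_W = 31 - 2q_W = 0, giving q_W = 31/2.
Then q_F = (110 - 2·(31/2))/4 = 79/4.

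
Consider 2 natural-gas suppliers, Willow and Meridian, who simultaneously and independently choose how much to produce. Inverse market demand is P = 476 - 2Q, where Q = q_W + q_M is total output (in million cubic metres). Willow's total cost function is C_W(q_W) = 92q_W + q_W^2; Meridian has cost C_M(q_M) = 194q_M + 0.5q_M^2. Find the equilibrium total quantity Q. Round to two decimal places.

87.69

Willow's profit: π_W = (476 - 2Q)q_W - (92q_W + q_W²). Setting ∂π_W/∂q_W = 0: 384 - 6q_W - 2(q_M) = 0.
Meridian's first-order condition: 282 - 5q_M - 2(q_W) = 0.
Best responses: q_W = (384 - 2q_M)/6, q_M = (282 - 2q_W)/5.
Solving the pair: q_W = 678/13, q_M = 462/13.
Total output Q = 678/13 + 462/13 = 1140/13.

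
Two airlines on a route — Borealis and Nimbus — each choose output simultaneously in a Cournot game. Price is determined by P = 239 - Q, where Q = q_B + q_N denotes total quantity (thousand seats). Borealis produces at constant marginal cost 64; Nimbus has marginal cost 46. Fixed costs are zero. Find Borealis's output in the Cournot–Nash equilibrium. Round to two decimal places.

Borealis's profit: π_B = (239 - Q)q_B - (64q_B). Setting ∂π_B/∂q_B = 0: 175 - 2q_B - (q_N) = 0.
Nimbus's profit: π_N = (239 - Q)q_N - (46q_N). Setting ∂π_N/∂q_N = 0: 193 - 2q_N - (q_B) = 0.
Rearranging gives the reaction functions q_B = (175 - q_N)/2 and q_N = (193 - q_B)/2.
Substituting one into the other gives q_B = 157/3 and q_N = 211/3.

52.33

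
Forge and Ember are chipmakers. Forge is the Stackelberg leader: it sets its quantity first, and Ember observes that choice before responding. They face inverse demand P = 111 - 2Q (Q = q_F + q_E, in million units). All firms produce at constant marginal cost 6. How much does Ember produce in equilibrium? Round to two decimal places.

The follower Ember best-responds to any q_F: π_E = (111 - 2Q)q_E - 6q_E.
Follower FOC: 105 - 2q_F - 4q_E = 0, so q_E(q_F) = (105 - 2q_F)/4.
The leader anticipates this reaction. Substituting into P = 111 - 2Q gives P = 117/2 - q_F, so π_F = (117/2 - q_F)q_F - 6q_F.
The leader's first-order condition 105/2 - 2q_F = 0 yields q_F = 105/4.
Then q_E = (105 - 2·(105/4))/4 = 105/8.

13.13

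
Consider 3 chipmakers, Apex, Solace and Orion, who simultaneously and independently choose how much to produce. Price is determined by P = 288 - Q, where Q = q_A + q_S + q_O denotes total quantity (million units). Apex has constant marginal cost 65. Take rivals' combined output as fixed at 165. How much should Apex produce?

With rivals' combined output fixed at 165, Apex's profit is π_A = (288 - 165 - q_A)q_A - (65q_A) = (123 - q_A)q_A - (65q_A).
∂π_A/∂q_A = 58 - 2q_A = 0, so q_A = 29.

29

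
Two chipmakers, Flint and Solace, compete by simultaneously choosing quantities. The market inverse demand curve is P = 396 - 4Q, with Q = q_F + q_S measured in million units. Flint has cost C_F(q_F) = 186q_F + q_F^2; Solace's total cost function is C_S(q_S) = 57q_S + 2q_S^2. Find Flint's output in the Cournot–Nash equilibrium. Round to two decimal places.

11.19

Flint's profit: π_F = (396 - 4Q)q_F - (186q_F + q_F²). Setting ∂π_F/∂q_F = 0: 210 - 10q_F - 4(q_S) = 0.
Solace's profit: π_S = (396 - 4Q)q_S - (57q_S + 2q_S²). Setting ∂π_S/∂q_S = 0: 339 - 12q_S - 4(q_F) = 0.
So q_F = (210 - 4q_S)/10 and q_S = (339 - 4q_F)/12.
Substituting one into the other gives q_F = 291/26 and q_S = 1275/52.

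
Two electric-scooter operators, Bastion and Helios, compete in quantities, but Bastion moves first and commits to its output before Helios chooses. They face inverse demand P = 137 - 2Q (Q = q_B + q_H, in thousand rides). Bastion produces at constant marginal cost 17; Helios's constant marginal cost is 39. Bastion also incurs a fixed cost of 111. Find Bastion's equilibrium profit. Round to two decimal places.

1149.25

Solve by backward induction. Given q_B, the follower Helios maximises π_H = (137 - 2q_B - 2q_H)q_H - 39q_H.
Follower FOC: 98 - 2q_B - 4q_H = 0, so q_H(q_B) = (98 - 2q_B)/4.
Bastion substitutes q_H(q_B) into its own profit: π_B = q_B(137 - 2q_B - (98 - 2q_B)/2) - 17q_B = (88 - q_B)q_B - 17q_B.
Leader FOC: 71 - 2q_B = 0, so q_B = 71/2.
Then q_H = (98 - 2·(71/2))/4 = 27/4.
Price P = 137 - 2·(169/4) = 105/2.
Bastion's profit: (105/2 - 17)·(71/2) - 111 = 1149.2500.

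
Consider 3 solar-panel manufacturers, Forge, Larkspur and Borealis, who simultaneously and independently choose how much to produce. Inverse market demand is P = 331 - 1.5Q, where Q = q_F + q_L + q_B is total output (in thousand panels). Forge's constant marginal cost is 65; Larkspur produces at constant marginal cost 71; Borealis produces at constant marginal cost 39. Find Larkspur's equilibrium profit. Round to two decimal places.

Forge's profit: π_F = (331 - 1.5Q)q_F - (65q_F). Setting ∂π_F/∂q_F = 0: 266 - 3q_F - (3/2)(q_L + q_B) = 0.
Larkspur's first-order condition: 260 - 3q_L - (3/2)(q_F + q_B) = 0.
Borealis's profit: π_B = (331 - 1.5Q)q_B - (39q_B). Setting ∂π_B/∂q_B = 0: 292 - 3q_B - (3/2)(q_F + q_L) = 0.
Summing all 3 equations gives 818 − 6Q = 0, hence Q = 409/3.
Back-substituting: q_F = (266 − 409/2)/(3/2) = 41, q_L = (260 − 409/2)/(3/2) = 37, q_B = (292 − 409/2)/(3/2) = 175/3.
Price P = 331 - (3/2)·(409/3) = 253/2.
Larkspur's profit: (253/2 - 71)·37 = 2053.5000.

2053.50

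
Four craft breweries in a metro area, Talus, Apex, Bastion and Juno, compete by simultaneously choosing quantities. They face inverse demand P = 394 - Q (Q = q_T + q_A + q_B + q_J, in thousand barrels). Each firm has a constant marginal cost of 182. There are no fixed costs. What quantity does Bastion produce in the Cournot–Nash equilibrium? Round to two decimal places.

42.40

Each firm earns π_i = (394 - Q)q_i - 182q_i.
First-order condition (treating rivals' output as given): 212 - 2q_i - Σ_{j≠i} q_j = 0.
By symmetry each firm produces the same amount; substituting Σ_{j≠i} q_j = 3q_i yields q_i = 212/5.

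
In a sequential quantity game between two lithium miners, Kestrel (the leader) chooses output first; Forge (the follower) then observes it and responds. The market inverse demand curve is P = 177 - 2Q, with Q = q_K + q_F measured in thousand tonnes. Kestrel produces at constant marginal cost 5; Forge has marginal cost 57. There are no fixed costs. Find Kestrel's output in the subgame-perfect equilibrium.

Solve by backward induction. Given q_K, the follower Forge maximises π_F = (177 - 2q_K - 2q_F)q_F - 57q_F.
Follower FOC: 120 - 2q_K - 4q_F = 0, so q_F(q_K) = (120 - 2q_K)/4.
The leader anticipates this reaction. Substituting into P = 177 - 2Q gives P = 117 - q_K, so π_K = (117 - q_K)q_K - 5q_K.
Maximising: ∂π_K/∂q_K = 112 - 2q_K = 0, giving q_K = 56.
Then q_F = (120 - 2·56)/4 = 2.

56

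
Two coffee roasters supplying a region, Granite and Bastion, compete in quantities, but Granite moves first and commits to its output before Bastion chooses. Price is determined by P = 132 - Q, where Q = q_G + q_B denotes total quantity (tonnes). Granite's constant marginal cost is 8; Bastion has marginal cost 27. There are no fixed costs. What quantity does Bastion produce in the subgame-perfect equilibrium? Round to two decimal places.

The follower Bastion best-responds to any q_G: π_B = (132 - Q)q_B - 27q_B.
Setting the follower's marginal profit to zero, 105 - q_G - 2q_B = 0, i.e. q_B = (105 - q_G)/2.
The leader anticipates this reaction. Substituting into P = 132 - Q gives P = 159/2 - (1/2)q_G, so π_G = (159/2 - (1/2)q_G)q_G - 8q_G.
Leader FOC: 143/2 - q_G = 0, so q_G = 143/2.
Then q_B = (105 - 143/2)/2 = 67/4.

16.75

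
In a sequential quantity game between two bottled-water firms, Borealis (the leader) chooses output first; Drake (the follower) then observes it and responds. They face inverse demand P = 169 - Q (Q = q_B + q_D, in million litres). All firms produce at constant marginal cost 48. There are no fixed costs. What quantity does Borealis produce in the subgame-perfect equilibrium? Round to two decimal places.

60.50

The follower Drake best-responds to any q_B: π_D = (169 - Q)q_D - 48q_D.
Setting the follower's marginal profit to zero, 121 - q_B - 2q_D = 0, i.e. q_D = (121 - q_B)/2.
The leader anticipates this reaction. Substituting into P = 169 - Q gives P = 217/2 - (1/2)q_B, so π_B = (217/2 - (1/2)q_B)q_B - 48q_B.
Leader FOC: 121/2 - q_B = 0, so q_B = 121/2.
Then q_D = (121 - 121/2)/2 = 121/4.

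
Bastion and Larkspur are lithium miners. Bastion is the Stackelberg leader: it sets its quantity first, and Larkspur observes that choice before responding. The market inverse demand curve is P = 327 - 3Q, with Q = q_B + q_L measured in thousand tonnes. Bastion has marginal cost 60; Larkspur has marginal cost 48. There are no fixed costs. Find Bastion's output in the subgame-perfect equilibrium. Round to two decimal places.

42.50

Solve by backward induction. Given q_B, the follower Larkspur maximises π_L = (327 - 3q_B - 3q_L)q_L - 48q_L.
Follower FOC: 279 - 3q_B - 6q_L = 0, so q_L(q_B) = (279 - 3q_B)/6.
The leader anticipates this reaction. Substituting into P = 327 - 3Q gives P = 375/2 - (3/2)q_B, so π_B = (375/2 - (3/2)q_B)q_B - 60q_B.
Maximising: ∂π_B/∂q_B = 255/2 - 3q_B = 0, giving q_B = 85/2.
Then q_L = (279 - 3·(85/2))/6 = 101/4.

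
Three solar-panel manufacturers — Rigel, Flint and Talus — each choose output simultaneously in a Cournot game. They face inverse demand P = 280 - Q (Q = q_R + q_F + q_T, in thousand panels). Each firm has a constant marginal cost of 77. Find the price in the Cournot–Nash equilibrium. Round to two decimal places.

127.75

A representative firm's profit is π_i = q_i(280 - Q) - 77q_i.
First-order condition (treating rivals' output as given): 203 - 2q_i - Σ_{j≠i} q_j = 0.
With identical firms every q_j equals q_i, so Σ_{j≠i} q_j = 2q_i and 203 = 4q_i, giving q_i = 203/4.
Total output Q = 609/4, so price P = 280 - 609/4 = 511/4.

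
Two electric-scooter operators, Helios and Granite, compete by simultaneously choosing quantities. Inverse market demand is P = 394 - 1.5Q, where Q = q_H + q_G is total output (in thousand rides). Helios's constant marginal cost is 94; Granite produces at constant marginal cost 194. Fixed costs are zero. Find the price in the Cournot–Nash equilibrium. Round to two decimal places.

227.33

Helios's profit: π_H = (394 - 1.5Q)q_H - (94q_H). Setting ∂π_H/∂q_H = 0: 300 - 3q_H - (3/2)(q_G) = 0.
Granite's profit: π_G = (394 - 1.5Q)q_G - (194q_G). Setting ∂π_G/∂q_G = 0: 200 - 3q_G - (3/2)(q_H) = 0.
Rearranging gives the reaction functions q_H = (300 - (3/2)q_G)/3 and q_G = (200 - (3/2)q_H)/3.
Solving the pair: q_H = 800/9, q_G = 200/9.
Total output Q = 1000/9, so price P = 394 - (3/2)·(1000/9) = 682/3.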